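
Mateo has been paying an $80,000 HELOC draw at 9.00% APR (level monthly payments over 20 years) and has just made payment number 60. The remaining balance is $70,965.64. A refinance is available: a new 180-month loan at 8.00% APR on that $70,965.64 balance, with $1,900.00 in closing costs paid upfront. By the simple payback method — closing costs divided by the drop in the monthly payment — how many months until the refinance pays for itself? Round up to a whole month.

Current payment = 80,000 × 9%/12 / (1 − (1+0.0075000)^−240) = $719.78.
Refinanced payment = 70,965.64 × 0.0066667 / (1 − (1+0.0066667)^−180) = $678.18.
Monthly savings = $719.78 − $678.18 = $41.60.
Break-even = $1,900.00 / $41.60 = 45.67 → 46 months.

46 months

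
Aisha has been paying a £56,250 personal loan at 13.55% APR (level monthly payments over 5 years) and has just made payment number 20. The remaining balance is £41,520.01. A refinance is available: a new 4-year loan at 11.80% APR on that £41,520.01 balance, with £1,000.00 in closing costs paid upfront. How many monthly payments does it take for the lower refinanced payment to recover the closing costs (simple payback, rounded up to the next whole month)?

5 months

Current payment = 56,250 × 13.55%/12 / (1 − (1+0.0112917)^−60) = £1,295.75.
Refinanced payment = 41,520.01 × 0.0098333 / (1 − (1+0.0098333)^−48) = £1,089.31.
Monthly savings = £1,295.75 − £1,089.31 = £206.44.
Break-even = £1,000.00 / £206.44 = 4.84 → 5 months.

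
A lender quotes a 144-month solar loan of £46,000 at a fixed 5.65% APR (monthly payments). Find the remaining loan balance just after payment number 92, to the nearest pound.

With monthly rate i = 5.65%/12 = 0.0047083, the balance after k of n payments is P · [(1+i)^n − (1+i)^k] / [(1+i)^n − 1].
(1+0.0047083)^144 = 1.96680199 and (1+0.0047083)^92 = 1.54056635, so the balance is 46,000 × (1.96680199 − 1.54056635) / (1.96680199 − 1) = £20,280.10.

£20,280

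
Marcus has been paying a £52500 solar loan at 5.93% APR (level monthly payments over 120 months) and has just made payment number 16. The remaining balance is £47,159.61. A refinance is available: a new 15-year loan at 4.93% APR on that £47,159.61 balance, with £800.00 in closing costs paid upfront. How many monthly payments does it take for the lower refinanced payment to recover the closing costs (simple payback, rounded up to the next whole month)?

Current payment = 52,500 × 5.93%/12 / (1 − (1+0.0049417)^−120) = £581.01.
Refinanced payment = 47,159.61 × 0.0041083 / (1 − (1+0.0041083)^−180) = £371.22.
Monthly savings = £581.01 − £371.22 = £209.79.
Break-even = £800.00 / £209.79 = 3.81 → 4 months.

4 months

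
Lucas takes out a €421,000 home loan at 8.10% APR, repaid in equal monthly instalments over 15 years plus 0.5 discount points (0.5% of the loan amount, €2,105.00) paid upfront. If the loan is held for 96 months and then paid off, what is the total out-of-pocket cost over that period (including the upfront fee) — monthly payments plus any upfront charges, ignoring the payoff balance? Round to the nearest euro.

€390,678

At 8.10% the monthly rate is 0.0067500, so the payment is 421,000 × 0.0067500 / (1 − 1.0067500^−180) = €4,047.64.
Total outlay = 96 × €4,047.64 + €2,105.00 = €390,678.44.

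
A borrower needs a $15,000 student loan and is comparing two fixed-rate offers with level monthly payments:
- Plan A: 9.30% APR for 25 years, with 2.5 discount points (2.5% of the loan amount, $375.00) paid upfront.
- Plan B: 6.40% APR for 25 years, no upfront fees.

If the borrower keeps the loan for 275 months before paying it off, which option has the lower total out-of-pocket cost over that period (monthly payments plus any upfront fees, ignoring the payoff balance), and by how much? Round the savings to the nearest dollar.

Plan B by $8,248

Plan A: monthly rate = 9.3%/12 = 0.0077500; payment = 15,000 × 0.0077500 / (1 − (1+0.0077500)^−300) = $128.98.
Plan B: monthly rate = 6.4%/12 = 0.0053333; payment = 15,000 × 0.0053333 / (1 − (1+0.0053333)^−300) = $100.35.
Over 275 months: Plan A costs 275 × $128.98 + $375.00 = $35,844.50; Plan B costs 275 × $100.35 = $27,596.25.
Plan B is cheaper by $35,844.50 − $27,596.25 = $8,248.25.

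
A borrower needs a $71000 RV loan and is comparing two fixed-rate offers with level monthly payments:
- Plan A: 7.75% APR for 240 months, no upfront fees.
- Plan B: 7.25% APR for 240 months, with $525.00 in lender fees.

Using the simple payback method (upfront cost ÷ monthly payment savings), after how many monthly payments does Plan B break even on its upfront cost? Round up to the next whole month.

Plan A: monthly rate = 7.75%/12 = 0.0064583; payment = 71,000 × 0.0064583 / (1 − (1+0.0064583)^−240) = $582.87.
Plan B: at 7.25% the monthly rate is 0.0060417, so the payment is 71,000 × 0.0060417 / (1 − 1.0060417^−240) = $561.17.
Monthly savings = $582.87 − $561.17 = $21.70.
Break-even = $525.00 / $21.70 = 24.19 → 25 months.

25 months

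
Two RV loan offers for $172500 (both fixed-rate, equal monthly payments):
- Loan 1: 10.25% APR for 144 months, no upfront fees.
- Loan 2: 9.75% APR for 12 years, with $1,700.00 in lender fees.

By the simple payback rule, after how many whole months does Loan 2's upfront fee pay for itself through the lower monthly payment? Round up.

35 months

Loan 1: at 10.25% the monthly rate is 0.0085417, so the payment is 172,500 × 0.0085417 / (1 − 1.0085417^−144) = $2,086.50.
Loan 2: monthly rate = 9.75%/12 = 0.0081250; payment = 172,500 × 0.0081250 / (1 − (1+0.0081250)^−144) = $2,036.67.
Monthly savings = $2,086.50 − $2,036.67 = $49.83.
Break-even = $1,700.00 / $49.83 = 34.12 → 35 months.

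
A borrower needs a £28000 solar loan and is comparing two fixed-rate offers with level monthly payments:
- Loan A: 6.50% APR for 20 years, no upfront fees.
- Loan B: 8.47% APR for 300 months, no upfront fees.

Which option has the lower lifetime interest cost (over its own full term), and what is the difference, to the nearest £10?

Loan A by £17,370

Loan A: at 6.50% the monthly rate is 0.0054167, so the payment is 28,000 × 0.0054167 / (1 − 1.0054167^−240) = £208.76.
Total interest on Loan A = 240 × £208.76 − £28,000 = £22,102.40.
Loan B: monthly rate = 8.47%/12 = 0.0070583; payment = 28,000 × 0.0070583 / (1 − (1+0.0070583)^−300) = £224.90.
Total interest on Loan B = 300 × £224.90 − £28,000 = £39,470.00.
Loan A is lower by £17,367.60.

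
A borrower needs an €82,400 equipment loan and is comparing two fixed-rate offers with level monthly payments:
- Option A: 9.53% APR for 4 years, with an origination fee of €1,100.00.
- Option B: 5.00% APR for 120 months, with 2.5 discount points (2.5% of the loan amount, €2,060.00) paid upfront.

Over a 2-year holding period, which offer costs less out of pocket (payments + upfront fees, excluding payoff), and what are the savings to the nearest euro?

Option B by €27,776

Option A: monthly rate = 9.53%/12 = 0.0079417; payment = 82,400 × 0.0079417 / (1 − (1+0.0079417)^−48) = €2,071.33.
Option B: monthly rate = 5%/12 = 0.0041667; payment = 82,400 × 0.0041667 / (1 − (1+0.0041667)^−120) = €873.98.
Over 24 months: Option A costs 24 × €2,071.33 + €1,100.00 = €50,811.92; Option B costs 24 × €873.98 + €2,060.00 = €23,035.52.
Option B is cheaper by €50,811.92 − €23,035.52 = €27,776.40.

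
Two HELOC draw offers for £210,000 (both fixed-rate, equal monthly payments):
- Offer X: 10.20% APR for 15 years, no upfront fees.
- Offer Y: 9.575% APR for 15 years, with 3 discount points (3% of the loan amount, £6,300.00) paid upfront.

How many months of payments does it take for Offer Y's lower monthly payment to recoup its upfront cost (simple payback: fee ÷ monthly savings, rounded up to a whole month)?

Offer X: at 10.20% the monthly rate is 0.0085000, so the payment is 210,000 × 0.0085000 / (1 − 1.0085000^−180) = £2,282.43.
Offer Y: monthly rate = 9.575%/12 = 0.0079792; payment = 210,000 × 0.0079792 / (1 − (1+0.0079792)^−180) = £2,202.39.
Monthly savings = £2,282.43 − £2,202.39 = £80.04.
Break-even = £6,300.00 / £80.04 = 78.71 → 79 months.

79 months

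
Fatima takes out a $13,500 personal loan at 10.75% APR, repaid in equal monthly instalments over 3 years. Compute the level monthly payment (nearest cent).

$440.38

At 10.75% the monthly rate is 0.0089583, so the payment is 13,500 × 0.0089583 / (1 − 1.0089583^−36) = $440.38.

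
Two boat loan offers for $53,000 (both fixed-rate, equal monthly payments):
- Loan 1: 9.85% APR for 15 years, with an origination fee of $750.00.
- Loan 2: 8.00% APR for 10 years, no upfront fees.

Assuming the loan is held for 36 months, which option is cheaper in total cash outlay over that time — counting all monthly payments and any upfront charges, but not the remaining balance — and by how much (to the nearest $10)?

Loan 1: at 9.85% the monthly rate is 0.0082083, so the payment is 53,000 × 0.0082083 / (1 − 1.0082083^−180) = $564.69.
Loan 2: at 8.00% the monthly rate is 0.0066667, so the payment is 53,000 × 0.0066667 / (1 − 1.0066667^−120) = $643.04.
Over 36 months: Loan 1 costs 36 × $564.69 + $750.00 = $21,078.84; Loan 2 costs 36 × $643.04 = $23,149.44.
Loan 1 is cheaper by $23,149.44 − $21,078.84 = $2,070.60.

Loan 1 by $2,070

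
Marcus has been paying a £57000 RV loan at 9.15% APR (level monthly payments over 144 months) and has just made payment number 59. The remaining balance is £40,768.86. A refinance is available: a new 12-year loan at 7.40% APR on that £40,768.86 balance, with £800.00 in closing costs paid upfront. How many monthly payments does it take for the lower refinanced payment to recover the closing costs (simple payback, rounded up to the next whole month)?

4 months

Current payment = 57,000 × 9.15%/12 / (1 − (1+0.0076250)^−144) = £653.50.
Refinanced payment = 40,768.86 × 0.0061667 / (1 − (1+0.0061667)^−144) = £428.00.
Monthly savings = £653.50 − £428.00 = £225.50.
Break-even = £800.00 / £225.50 = 3.55 → 4 months.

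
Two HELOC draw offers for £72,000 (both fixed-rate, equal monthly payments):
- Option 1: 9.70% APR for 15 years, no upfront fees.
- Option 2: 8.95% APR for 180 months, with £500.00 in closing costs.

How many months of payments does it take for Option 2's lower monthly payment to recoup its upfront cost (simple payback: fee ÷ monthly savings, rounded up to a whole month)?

Option 1: at 9.70% the monthly rate is 0.0080833, so the payment is 72,000 × 0.0080833 / (1 − 1.0080833^−180) = £760.56.
Option 2: monthly rate = 8.95%/12 = 0.0074583; payment = 72,000 × 0.0074583 / (1 − (1+0.0074583)^−180) = £728.13.
Monthly savings = £760.56 − £728.13 = £32.43.
Break-even = £500.00 / £32.43 = 15.42 → 16 months.

16 months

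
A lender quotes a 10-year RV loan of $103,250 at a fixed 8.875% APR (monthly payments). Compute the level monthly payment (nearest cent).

Monthly rate = 8.875%/12 = 0.0073958; payment = 103,250 × 0.0073958 / (1 − (1+0.0073958)^−120) = $1,300.95.

$1,300.95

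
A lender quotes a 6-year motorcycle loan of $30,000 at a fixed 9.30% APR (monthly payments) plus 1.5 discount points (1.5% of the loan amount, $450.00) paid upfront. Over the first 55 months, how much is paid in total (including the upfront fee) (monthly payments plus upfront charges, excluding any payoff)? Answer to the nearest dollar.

$30,438

Monthly rate = 9.3%/12 = 0.0077500; payment = 30,000 × 0.0077500 / (1 − (1+0.0077500)^−72) = $545.24.
Total outlay = 55 × $545.24 + $450.00 = $30,438.20.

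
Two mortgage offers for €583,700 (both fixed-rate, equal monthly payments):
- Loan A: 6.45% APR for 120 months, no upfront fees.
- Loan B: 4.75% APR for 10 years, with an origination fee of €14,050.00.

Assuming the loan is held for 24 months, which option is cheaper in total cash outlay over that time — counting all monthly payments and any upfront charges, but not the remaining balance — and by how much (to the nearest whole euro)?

Loan A by €2,218

Loan A: at 6.45% the monthly rate is 0.0053750, so the payment is 583,700 × 0.0053750 / (1 − 1.0053750^−120) = €6,612.96.
Loan B: monthly rate = 4.75%/12 = 0.0039583; payment = 583,700 × 0.0039583 / (1 − (1+0.0039583)^−120) = €6,119.96.
Over 24 months: Loan A costs 24 × €6,612.96 = €158,711.04; Loan B costs 24 × €6,119.96 + €14,050.00 = €160,929.04.
Loan A is cheaper by €160,929.04 − €158,711.04 = €2,218.00.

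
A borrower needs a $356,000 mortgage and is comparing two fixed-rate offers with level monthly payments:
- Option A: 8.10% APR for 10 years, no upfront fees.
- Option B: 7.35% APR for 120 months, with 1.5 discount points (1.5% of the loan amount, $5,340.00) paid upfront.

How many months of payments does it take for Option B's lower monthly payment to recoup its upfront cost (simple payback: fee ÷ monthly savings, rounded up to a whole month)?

Option A: at 8.10% the monthly rate is 0.0067500, so the payment is 356,000 × 0.0067500 / (1 − 1.0067500^−120) = $4,338.10.
Option B: monthly rate = 7.35%/12 = 0.0061250; payment = 356,000 × 0.0061250 / (1 − (1+0.0061250)^−120) = $4,197.96.
Monthly savings = $4,338.10 − $4,197.96 = $140.14.
Break-even = $5,340.00 / $140.14 = 38.10 → 39 months.

39 months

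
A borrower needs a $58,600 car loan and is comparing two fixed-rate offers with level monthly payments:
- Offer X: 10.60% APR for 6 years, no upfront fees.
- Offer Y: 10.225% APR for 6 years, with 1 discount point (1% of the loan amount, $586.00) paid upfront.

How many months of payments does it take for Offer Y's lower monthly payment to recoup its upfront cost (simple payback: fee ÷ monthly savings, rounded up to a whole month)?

53 months

Offer X: monthly rate = 10.6%/12 = 0.0088333; payment = 58,600 × 0.0088333 / (1 − (1+0.0088333)^−72) = $1,103.43.
Offer Y: monthly rate = 10.225%/12 = 0.0085208; payment = 58,600 × 0.0085208 / (1 − (1+0.0085208)^−72) = $1,092.27.
Monthly savings = $1,103.43 − $1,092.27 = $11.16.
Break-even = $586.00 / $11.16 = 52.51 → 53 months.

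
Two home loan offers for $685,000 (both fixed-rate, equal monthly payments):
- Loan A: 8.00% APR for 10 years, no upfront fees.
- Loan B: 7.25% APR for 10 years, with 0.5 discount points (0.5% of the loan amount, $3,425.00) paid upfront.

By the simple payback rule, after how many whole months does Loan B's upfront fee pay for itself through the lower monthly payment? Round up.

Loan A: monthly rate = 8%/12 = 0.0066667; payment = 685,000 × 0.0066667 / (1 − (1+0.0066667)^−120) = $8,310.94.
Loan B: monthly rate = 7.25%/12 = 0.0060417; payment = 685,000 × 0.0060417 / (1 − (1+0.0060417)^−120) = $8,041.97.
Monthly savings = $8,310.94 − $8,041.97 = $268.97.
Break-even = $3,425.00 / $268.97 = 12.73 → 13 months.

13 months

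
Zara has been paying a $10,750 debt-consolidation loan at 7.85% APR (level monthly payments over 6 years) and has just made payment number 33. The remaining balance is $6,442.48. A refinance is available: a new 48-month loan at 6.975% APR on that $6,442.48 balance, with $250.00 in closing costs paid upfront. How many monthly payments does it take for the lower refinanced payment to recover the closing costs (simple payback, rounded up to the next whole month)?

Current payment = 10,750 × 7.85%/12 / (1 − (1+0.0065417)^−72) = $187.70.
Refinanced payment = 6,442.48 × 0.0058125 / (1 − (1+0.0058125)^−48) = $154.20.
Monthly savings = $187.70 − $154.20 = $33.50.
Break-even = $250.00 / $33.50 = 7.46 → 8 months.

8 months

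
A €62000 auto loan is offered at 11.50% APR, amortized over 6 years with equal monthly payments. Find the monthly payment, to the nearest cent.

€1,196.05

Monthly rate = 11.5%/12 = 0.0095833; payment = 62,000 × 0.0095833 / (1 − (1+0.0095833)^−72) = €1,196.05.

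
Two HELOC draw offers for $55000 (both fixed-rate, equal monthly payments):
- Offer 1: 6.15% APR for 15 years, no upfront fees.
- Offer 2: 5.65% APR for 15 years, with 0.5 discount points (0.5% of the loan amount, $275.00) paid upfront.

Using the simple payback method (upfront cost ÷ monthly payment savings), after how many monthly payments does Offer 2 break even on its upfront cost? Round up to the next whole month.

19 months

Offer 1: monthly rate = 6.15%/12 = 0.0051250; payment = 55,000 × 0.0051250 / (1 − (1+0.0051250)^−180) = $468.59.
Offer 2: monthly rate = 5.65%/12 = 0.0047083; payment = 55,000 × 0.0047083 / (1 − (1+0.0047083)^−180) = $453.79.
Monthly savings = $468.59 − $453.79 = $14.80.
Break-even = $275.00 / $14.80 = 18.58 → 19 months.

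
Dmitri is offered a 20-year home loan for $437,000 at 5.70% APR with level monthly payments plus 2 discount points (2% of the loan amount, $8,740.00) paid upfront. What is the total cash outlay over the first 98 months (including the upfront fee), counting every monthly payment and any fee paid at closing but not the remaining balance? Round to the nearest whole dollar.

At 5.70% the monthly rate is 0.0047500, so the payment is 437,000 × 0.0047500 / (1 − 1.0047500^−240) = $3,055.64.
Total outlay = 98 × $3,055.64 + $8,740.00 = $308,192.72.

$308,193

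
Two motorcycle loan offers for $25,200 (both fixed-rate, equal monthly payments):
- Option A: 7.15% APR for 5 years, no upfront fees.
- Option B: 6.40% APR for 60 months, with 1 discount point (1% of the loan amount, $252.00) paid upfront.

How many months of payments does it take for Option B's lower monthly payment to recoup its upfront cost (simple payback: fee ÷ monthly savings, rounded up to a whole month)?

29 months

Option A: monthly rate = 7.15%/12 = 0.0059583; payment = 25,200 × 0.0059583 / (1 − (1+0.0059583)^−60) = $500.78.
Option B: at 6.40% the monthly rate is 0.0053333, so the payment is 25,200 × 0.0053333 / (1 − 1.0053333^−60) = $491.89.
Monthly savings = $500.78 − $491.89 = $8.89.
Break-even = $252.00 / $8.89 = 28.35 → 29 months.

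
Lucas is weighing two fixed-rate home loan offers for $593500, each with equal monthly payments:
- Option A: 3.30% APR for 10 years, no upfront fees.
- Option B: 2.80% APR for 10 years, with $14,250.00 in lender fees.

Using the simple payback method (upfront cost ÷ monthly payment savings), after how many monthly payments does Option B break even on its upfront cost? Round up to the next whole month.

104 months

Option A: at 3.30% the monthly rate is 0.0027500, so the payment is 593,500 × 0.0027500 / (1 − 1.0027500^−120) = $5,813.43.
Option B: monthly rate = 2.8%/12 = 0.0023333; payment = 593,500 × 0.0023333 / (1 − (1+0.0023333)^−120) = $5,676.25.
Monthly savings = $5,813.43 − $5,676.25 = $137.18.
Break-even = $14,250.00 / $137.18 = 103.88 → 104 months.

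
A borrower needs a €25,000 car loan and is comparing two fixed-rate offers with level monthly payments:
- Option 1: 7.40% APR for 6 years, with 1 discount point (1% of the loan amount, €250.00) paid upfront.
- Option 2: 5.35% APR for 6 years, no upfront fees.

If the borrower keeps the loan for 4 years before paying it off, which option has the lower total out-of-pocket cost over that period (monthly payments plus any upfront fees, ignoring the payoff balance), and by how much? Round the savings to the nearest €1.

Option 1: monthly rate = 7.4%/12 = 0.0061667; payment = 25,000 × 0.0061667 / (1 − (1+0.0061667)^−72) = €431.04.
Option 2: at 5.35% the monthly rate is 0.0044583, so the payment is 25,000 × 0.0044583 / (1 − 1.0044583^−72) = €406.69.
Over 48 months: Option 1 costs 48 × €431.04 + €250.00 = €20,939.92; Option 2 costs 48 × €406.69 = €19,521.12.
Option 2 is cheaper by €20,939.92 − €19,521.12 = €1,418.80.

Option 2 by €1,419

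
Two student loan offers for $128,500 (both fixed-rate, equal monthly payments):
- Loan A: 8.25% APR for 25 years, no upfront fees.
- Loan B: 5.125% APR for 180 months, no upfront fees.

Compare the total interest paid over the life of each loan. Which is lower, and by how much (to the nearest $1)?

Loan B by $119,527

Loan A: at 8.25% the monthly rate is 0.0068750, so the payment is 128,500 × 0.0068750 / (1 − 1.0068750^−300) = $1,013.16.
Total interest on Loan A = 300 × $1,013.16 − $128,500 = $175,448.00.
Loan B: monthly rate = 5.125%/12 = 0.0042708; payment = 128,500 × 0.0042708 / (1 − (1+0.0042708)^−180) = $1,024.56.
Total interest on Loan B = 180 × $1,024.56 − $128,500 = $55,920.80.
Loan B is lower by $119,527.20.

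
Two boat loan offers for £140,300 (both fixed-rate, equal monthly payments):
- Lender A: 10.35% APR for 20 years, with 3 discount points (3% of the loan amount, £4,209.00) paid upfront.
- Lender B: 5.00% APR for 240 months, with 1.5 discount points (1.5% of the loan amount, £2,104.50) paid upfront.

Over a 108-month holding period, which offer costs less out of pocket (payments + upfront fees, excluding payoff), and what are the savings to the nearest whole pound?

Lender A: monthly rate = 10.35%/12 = 0.0086250; payment = 140,300 × 0.0086250 / (1 − (1+0.0086250)^−240) = £1,386.62.
Lender B: at 5.00% the monthly rate is 0.0041667, so the payment is 140,300 × 0.0041667 / (1 − 1.0041667^−240) = £925.92.
Over 108 months: Lender A costs 108 × £1,386.62 + £4,209.00 = £153,963.96; Lender B costs 108 × £925.92 + £2,104.50 = £102,103.86.
Lender B is cheaper by £153,963.96 − £102,103.86 = £51,860.10.

Lender B by £51,860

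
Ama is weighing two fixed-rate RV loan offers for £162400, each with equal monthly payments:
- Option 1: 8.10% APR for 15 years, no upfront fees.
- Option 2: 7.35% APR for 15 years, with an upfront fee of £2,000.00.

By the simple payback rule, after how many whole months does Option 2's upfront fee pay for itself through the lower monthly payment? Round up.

Option 1: monthly rate = 8.1%/12 = 0.0067500; payment = 162,400 × 0.0067500 / (1 − (1+0.0067500)^−180) = £1,561.37.
Option 2: at 7.35% the monthly rate is 0.0061250, so the payment is 162,400 × 0.0061250 / (1 − 1.0061250^−180) = £1,491.66.
Monthly savings = £1,561.37 − £1,491.66 = £69.71.
Break-even = £2,000.00 / £69.71 = 28.69 → 29 months.

29 months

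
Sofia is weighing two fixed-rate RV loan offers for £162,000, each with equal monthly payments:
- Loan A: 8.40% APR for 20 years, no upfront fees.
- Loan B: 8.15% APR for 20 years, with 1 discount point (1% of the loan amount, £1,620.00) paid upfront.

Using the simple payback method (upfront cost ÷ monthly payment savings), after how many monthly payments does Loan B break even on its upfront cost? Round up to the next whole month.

Loan A: at 8.40% the monthly rate is 0.0070000, so the payment is 162,000 × 0.0070000 / (1 − 1.0070000^−240) = £1,395.64.
Loan B: monthly rate = 8.15%/12 = 0.0067917; payment = 162,000 × 0.0067917 / (1 − (1+0.0067917)^−240) = £1,370.20.
Monthly savings = £1,395.64 − £1,370.20 = £25.44.
Break-even = £1,620.00 / £25.44 = 63.68 → 64 months.

64 months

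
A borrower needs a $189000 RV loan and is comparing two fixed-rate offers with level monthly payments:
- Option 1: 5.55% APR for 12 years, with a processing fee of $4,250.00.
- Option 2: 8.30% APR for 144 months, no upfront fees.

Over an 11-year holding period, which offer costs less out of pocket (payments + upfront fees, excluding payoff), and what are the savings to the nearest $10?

Option 1: monthly rate = 5.55%/12 = 0.0046250; payment = 189,000 × 0.0046250 / (1 − (1+0.0046250)^−144) = $1,800.64.
Option 2: at 8.30% the monthly rate is 0.0069167, so the payment is 189,000 × 0.0069167 / (1 − 1.0069167^−144) = $2,077.05.
Over 132 months: Option 1 costs 132 × $1,800.64 + $4,250.00 = $241,934.48; Option 2 costs 132 × $2,077.05 = $274,170.60.
Option 1 is cheaper by $274,170.60 − $241,934.48 = $32,236.12.

Option 1 by $32,240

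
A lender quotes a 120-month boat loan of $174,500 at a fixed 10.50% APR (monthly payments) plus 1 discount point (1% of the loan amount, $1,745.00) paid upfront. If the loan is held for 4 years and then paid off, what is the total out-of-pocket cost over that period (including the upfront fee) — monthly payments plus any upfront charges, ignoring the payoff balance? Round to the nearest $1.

$114,767

Monthly rate = 10.5%/12 = 0.0087500; payment = 174,500 × 0.0087500 / (1 − (1+0.0087500)^−120) = $2,354.62.
Total outlay = 48 × $2,354.62 + $1,745.00 = $114,766.76.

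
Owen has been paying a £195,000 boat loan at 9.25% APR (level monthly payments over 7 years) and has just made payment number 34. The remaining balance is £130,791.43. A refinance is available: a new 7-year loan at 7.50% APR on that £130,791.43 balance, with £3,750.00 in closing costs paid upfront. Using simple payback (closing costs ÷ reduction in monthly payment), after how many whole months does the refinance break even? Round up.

4 months

Current payment = 195,000 × 9.25%/12 / (1 − (1+0.0077083)^−84) = £3,162.17.
Refinanced payment = 130,791.43 × 0.0062500 / (1 − (1+0.0062500)^−84) = £2,006.12.
Monthly savings = £3,162.17 − £2,006.12 = £1,156.05.
Break-even = £3,750.00 / £1,156.05 = 3.24 → 4 months.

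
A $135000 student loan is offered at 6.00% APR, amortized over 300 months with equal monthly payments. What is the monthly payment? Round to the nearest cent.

Monthly rate = 6%/12 = 0.0050000; payment = 135,000 × 0.0050000 / (1 − (1+0.0050000)^−300) = $869.81.

$869.81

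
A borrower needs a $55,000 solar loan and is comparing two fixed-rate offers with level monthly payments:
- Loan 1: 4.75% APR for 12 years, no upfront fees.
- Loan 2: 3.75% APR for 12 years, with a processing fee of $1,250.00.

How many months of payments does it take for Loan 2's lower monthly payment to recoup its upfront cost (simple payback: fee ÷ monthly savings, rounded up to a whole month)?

47 months

Loan 1: monthly rate = 4.75%/12 = 0.0039583; payment = 55,000 × 0.0039583 / (1 − (1+0.0039583)^−144) = $501.82.
Loan 2: at 3.75% the monthly rate is 0.0031250, so the payment is 55,000 × 0.0031250 / (1 − 1.0031250^−144) = $474.89.
Monthly savings = $501.82 − $474.89 = $26.93.
Break-even = $1,250.00 / $26.93 = 46.42 → 47 months.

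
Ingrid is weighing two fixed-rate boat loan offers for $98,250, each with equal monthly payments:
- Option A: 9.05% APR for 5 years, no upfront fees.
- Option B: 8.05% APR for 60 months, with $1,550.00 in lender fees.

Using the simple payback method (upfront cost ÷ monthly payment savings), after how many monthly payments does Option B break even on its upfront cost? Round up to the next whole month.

33 months

Option A: at 9.05% the monthly rate is 0.0075417, so the payment is 98,250 × 0.0075417 / (1 − 1.0075417^−60) = $2,041.89.
Option B: monthly rate = 8.05%/12 = 0.0067083; payment = 98,250 × 0.0067083 / (1 − (1+0.0067083)^−60) = $1,994.51.
Monthly savings = $2,041.89 − $1,994.51 = $47.38.
Break-even = $1,550.00 / $47.38 = 32.71 → 33 months.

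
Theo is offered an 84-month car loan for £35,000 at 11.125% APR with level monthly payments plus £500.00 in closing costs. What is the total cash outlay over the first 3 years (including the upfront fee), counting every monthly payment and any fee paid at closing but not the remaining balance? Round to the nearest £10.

Monthly rate = 11.125%/12 = 0.0092708; payment = 35,000 × 0.0092708 / (1 − (1+0.0092708)^−84) = £601.59.
Total outlay = 36 × £601.59 + £500.00 = £22,157.24.

£22,160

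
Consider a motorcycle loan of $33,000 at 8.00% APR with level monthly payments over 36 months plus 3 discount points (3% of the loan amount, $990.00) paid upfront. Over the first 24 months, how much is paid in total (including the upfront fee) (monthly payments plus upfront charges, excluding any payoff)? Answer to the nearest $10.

At 8.00% the monthly rate is 0.0066667, so the payment is 33,000 × 0.0066667 / (1 − 1.0066667^−36) = $1,034.10.
Total outlay = 24 × $1,034.10 + $990.00 = $25,808.40.

$25,810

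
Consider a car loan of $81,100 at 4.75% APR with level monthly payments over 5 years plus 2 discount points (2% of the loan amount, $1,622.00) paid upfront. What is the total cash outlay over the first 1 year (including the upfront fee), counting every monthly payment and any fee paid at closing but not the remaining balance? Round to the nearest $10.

Monthly rate = 4.75%/12 = 0.0039583; payment = 81,100 × 0.0039583 / (1 − (1+0.0039583)^−60) = $1,521.19.
Total outlay = 12 × $1,521.19 + $1,622.00 = $19,876.28.

$19,880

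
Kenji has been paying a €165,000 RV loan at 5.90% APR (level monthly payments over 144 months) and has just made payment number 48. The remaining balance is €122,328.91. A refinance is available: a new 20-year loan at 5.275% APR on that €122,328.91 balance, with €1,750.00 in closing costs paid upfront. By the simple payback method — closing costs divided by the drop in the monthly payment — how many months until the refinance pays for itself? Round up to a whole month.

3 months

Current payment = 165,000 × 5.9%/12 / (1 − (1+0.0049167)^−144) = €1,601.63.
Refinanced payment = 122,328.91 × 0.0043958 / (1 − (1+0.0043958)^−240) = €826.02.
Monthly savings = €1,601.63 − €826.02 = €775.61.
Break-even = €1,750.00 / €775.61 = 2.26 → 3 months.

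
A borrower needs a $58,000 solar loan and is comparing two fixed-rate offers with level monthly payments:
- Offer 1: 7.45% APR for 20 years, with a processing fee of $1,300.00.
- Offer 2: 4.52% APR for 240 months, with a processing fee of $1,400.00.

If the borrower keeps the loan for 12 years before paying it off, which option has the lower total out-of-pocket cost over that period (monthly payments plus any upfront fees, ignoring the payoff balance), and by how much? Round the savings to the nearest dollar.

Offer 2 by $13,999

Offer 1: monthly rate = 7.45%/12 = 0.0062083; payment = 58,000 × 0.0062083 / (1 − (1+0.0062083)^−240) = $465.47.
Offer 2: at 4.52% the monthly rate is 0.0037667, so the payment is 58,000 × 0.0037667 / (1 − 1.0037667^−240) = $367.56.
Over 144 months: Offer 1 costs 144 × $465.47 + $1,300.00 = $68,327.68; Offer 2 costs 144 × $367.56 + $1,400.00 = $54,328.64.
Offer 2 is cheaper by $68,327.68 − $54,328.64 = $13,999.04.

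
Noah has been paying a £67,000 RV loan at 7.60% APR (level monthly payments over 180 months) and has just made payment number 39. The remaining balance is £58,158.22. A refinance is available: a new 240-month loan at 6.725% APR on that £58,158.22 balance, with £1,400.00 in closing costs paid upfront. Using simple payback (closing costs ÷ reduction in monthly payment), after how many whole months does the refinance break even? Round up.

Current payment = 67,000 × 7.6%/12 / (1 − (1+0.0063333)^−180) = £624.91.
Refinanced payment = 58,158.22 × 0.0056042 / (1 − (1+0.0056042)^−240) = £441.35.
Monthly savings = £624.91 − £441.35 = £183.56.
Break-even = £1,400.00 / £183.56 = 7.63 → 8 months.

8 months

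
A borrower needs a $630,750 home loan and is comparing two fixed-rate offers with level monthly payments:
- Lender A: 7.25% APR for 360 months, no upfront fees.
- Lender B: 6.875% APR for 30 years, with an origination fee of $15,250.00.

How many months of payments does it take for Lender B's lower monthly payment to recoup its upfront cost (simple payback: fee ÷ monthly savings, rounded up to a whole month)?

96 months

Lender A: at 7.25% the monthly rate is 0.0060417, so the payment is 630,750 × 0.0060417 / (1 − 1.0060417^−360) = $4,302.83.
Lender B: at 6.875% the monthly rate is 0.0057292, so the payment is 630,750 × 0.0057292 / (1 − 1.0057292^−360) = $4,143.58.
Monthly savings = $4,302.83 − $4,143.58 = $159.25.
Break-even = $15,250.00 / $159.25 = 95.76 → 96 months.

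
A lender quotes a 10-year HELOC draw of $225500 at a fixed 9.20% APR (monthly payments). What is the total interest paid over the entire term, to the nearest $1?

$120,220

At 9.20% the monthly rate is 0.0076667, so the payment is 225,500 × 0.0076667 / (1 − 1.0076667^−120) = $2,881.00.
Total paid = 120 × $2,881.00 = $345,720.00; interest = $345,720.00 − $225,500 = $120,220.00.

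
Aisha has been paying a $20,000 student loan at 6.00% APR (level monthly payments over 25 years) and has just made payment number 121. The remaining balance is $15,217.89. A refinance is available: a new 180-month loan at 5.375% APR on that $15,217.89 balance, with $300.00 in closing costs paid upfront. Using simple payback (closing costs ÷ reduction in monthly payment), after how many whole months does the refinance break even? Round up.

55 months

Current payment = 20,000 × 6%/12 / (1 − (1+0.0050000)^−300) = $128.86.
Refinanced payment = 15,217.89 × 0.0044792 / (1 − (1+0.0044792)^−180) = $123.34.
Monthly savings = $128.86 − $123.34 = $5.52.
Break-even = $300.00 / $5.52 = 54.35 → 55 months.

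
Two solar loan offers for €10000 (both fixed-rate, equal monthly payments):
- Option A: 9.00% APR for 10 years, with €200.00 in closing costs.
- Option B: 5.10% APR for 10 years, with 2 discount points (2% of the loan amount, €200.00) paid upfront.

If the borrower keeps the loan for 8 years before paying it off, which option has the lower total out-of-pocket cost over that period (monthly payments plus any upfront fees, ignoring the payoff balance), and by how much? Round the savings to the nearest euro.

Option B by €1,932

Option A: monthly rate = 9%/12 = 0.0075000; payment = 10,000 × 0.0075000 / (1 − (1+0.0075000)^−120) = €126.68.
Option B: at 5.10% the monthly rate is 0.0042500, so the payment is 10,000 × 0.0042500 / (1 − 1.0042500^−120) = €106.55.
Over 96 months: Option A costs 96 × €126.68 + €200.00 = €12,361.28; Option B costs 96 × €106.55 + €200.00 = €10,428.80.
Option B is cheaper by €12,361.28 − €10,428.80 = €1,932.48.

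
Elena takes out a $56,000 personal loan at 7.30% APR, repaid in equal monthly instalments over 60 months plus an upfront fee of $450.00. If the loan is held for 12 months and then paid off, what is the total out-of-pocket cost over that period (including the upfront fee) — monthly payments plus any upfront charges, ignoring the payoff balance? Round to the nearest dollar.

At 7.30% the monthly rate is 0.0060833, so the payment is 56,000 × 0.0060833 / (1 − 1.0060833^−60) = $1,116.81.
Total outlay = 12 × $1,116.81 + $450.00 = $13,851.72.

$13,852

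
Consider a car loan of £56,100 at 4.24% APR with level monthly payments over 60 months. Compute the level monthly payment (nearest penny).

£1,039.25

At 4.24% the monthly rate is 0.0035333, so the payment is 56,100 × 0.0035333 / (1 − 1.0035333^−60) = £1,039.25.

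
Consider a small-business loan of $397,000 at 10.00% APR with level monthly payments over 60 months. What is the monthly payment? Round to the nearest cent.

$8,435.08

Monthly rate = 10%/12 = 0.0083333; payment = 397,000 × 0.0083333 / (1 − (1+0.0083333)^−60) = $8,435.08.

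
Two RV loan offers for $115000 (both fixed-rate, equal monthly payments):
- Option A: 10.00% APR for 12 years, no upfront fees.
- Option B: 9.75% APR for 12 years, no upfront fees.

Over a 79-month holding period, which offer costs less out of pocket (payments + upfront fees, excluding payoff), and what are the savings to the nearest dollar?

Option B by $1,308

Option A: at 10.00% the monthly rate is 0.0083333, so the payment is 115,000 × 0.0083333 / (1 − 1.0083333^−144) = $1,374.34.
Option B: monthly rate = 9.75%/12 = 0.0081250; payment = 115,000 × 0.0081250 / (1 − (1+0.0081250)^−144) = $1,357.78.
Over 79 months: Option A costs 79 × $1,374.34 = $108,572.86; Option B costs 79 × $1,357.78 = $107,264.62.
Option B is cheaper by $108,572.86 − $107,264.62 = $1,308.24.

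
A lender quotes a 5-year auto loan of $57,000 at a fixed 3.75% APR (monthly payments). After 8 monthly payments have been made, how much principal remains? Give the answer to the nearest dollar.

$50,002

With monthly rate i = 3.75%/12 = 0.0031250, the balance after k of n payments is P · [(1+i)^n − (1+i)^k] / [(1+i)^n − 1].
(1+0.0031250)^60 = 1.20587765 and (1+0.0031250)^8 = 1.02527515, so the balance is 57,000 × (1.20587765 − 1.02527515) / (1.20587765 − 1) = $50,002.23.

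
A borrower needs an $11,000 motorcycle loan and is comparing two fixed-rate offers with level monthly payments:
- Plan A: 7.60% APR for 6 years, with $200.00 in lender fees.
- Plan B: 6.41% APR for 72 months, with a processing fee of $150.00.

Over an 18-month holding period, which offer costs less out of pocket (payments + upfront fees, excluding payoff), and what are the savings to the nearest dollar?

Plan B by $163

Plan A: monthly rate = 7.6%/12 = 0.0063333; payment = 11,000 × 0.0063333 / (1 − (1+0.0063333)^−72) = $190.72.
Plan B: monthly rate = 6.41%/12 = 0.0053417; payment = 11,000 × 0.0053417 / (1 − (1+0.0053417)^−72) = $184.44.
Over 18 months: Plan A costs 18 × $190.72 + $200.00 = $3,632.96; Plan B costs 18 × $184.44 + $150.00 = $3,469.92.
Plan B is cheaper by $3,632.96 − $3,469.92 = $163.04.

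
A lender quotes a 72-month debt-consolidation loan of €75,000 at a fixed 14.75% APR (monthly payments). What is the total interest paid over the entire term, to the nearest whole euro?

€38,451

At 14.75% the monthly rate is 0.0122917, so the payment is 75,000 × 0.0122917 / (1 − 1.0122917^−72) = €1,575.71.
Total paid = 72 × €1,575.71 = €113,451.12; interest = €113,451.12 − €75,000 = €38,451.12.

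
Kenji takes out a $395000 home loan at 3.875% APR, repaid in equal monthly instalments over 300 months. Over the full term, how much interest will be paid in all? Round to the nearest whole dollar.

At 3.875% the monthly rate is 0.0032292, so the payment is 395,000 × 0.0032292 / (1 − 1.0032292^−300) = $2,057.79.
Total paid = 300 × $2,057.79 = $617,337.00; interest = $617,337.00 − $395,000 = $222,337.00.

$222,337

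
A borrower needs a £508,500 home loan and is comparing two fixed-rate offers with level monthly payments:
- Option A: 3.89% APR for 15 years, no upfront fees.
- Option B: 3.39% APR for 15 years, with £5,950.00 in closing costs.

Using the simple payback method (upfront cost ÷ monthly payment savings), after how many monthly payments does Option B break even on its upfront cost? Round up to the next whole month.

48 months

Option A: monthly rate = 3.89%/12 = 0.0032417; payment = 508,500 × 0.0032417 / (1 − (1+0.0032417)^−180) = £3,733.34.
Option B: monthly rate = 3.39%/12 = 0.0028250; payment = 508,500 × 0.0028250 / (1 − (1+0.0028250)^−180) = £3,607.77.
Monthly savings = £3,733.34 − £3,607.77 = £125.57.
Break-even = £5,950.00 / £125.57 = 47.38 → 48 months.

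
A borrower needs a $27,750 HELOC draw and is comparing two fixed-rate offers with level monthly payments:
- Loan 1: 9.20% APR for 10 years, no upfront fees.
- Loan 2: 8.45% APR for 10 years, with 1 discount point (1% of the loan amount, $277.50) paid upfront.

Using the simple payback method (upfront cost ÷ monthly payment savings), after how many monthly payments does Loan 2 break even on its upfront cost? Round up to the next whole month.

25 months

Loan 1: monthly rate = 9.2%/12 = 0.0076667; payment = 27,750 × 0.0076667 / (1 − (1+0.0076667)^−120) = $354.54.
Loan 2: at 8.45% the monthly rate is 0.0070417, so the payment is 27,750 × 0.0070417 / (1 − 1.0070417^−120) = $343.32.
Monthly savings = $354.54 − $343.32 = $11.22.
Break-even = $277.50 / $11.22 = 24.73 → 25 months.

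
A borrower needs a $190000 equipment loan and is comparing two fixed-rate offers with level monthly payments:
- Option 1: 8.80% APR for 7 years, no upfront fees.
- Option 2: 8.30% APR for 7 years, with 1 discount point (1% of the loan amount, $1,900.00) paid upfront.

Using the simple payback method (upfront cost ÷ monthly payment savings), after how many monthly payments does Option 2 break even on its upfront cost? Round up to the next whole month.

Option 1: monthly rate = 8.8%/12 = 0.0073333; payment = 190,000 × 0.0073333 / (1 − (1+0.0073333)^−84) = $3,037.68.
Option 2: monthly rate = 8.3%/12 = 0.0069167; payment = 190,000 × 0.0069167 / (1 − (1+0.0069167)^−84) = $2,989.86.
Monthly savings = $3,037.68 − $2,989.86 = $47.82.
Break-even = $1,900.00 / $47.82 = 39.73 → 40 months.

40 months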